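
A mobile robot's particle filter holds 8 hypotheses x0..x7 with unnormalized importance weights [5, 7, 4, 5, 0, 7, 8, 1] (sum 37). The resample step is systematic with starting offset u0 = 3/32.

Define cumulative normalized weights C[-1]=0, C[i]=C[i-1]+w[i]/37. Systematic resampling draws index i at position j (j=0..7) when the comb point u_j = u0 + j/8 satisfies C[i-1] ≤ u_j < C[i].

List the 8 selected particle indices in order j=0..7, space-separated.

C = [5/37, 12/37, 16/37, 21/37, 21/37, 28/37, 36/37, 1]
j=0: u_0=3/32 ∈ [0, 5/37) → index 0
j=1: u_1=7/32 ∈ [5/37, 12/37) → index 1
j=2: u_2=11/32 ∈ [12/37, 16/37) → index 2
j=3: u_3=15/32 ∈ [16/37, 21/37) → index 3
j=4: u_4=19/32 ∈ [21/37, 28/37) → index 5
j=5: u_5=23/32 ∈ [21/37, 28/37) → index 5
j=6: u_6=27/32 ∈ [28/37, 36/37) → index 6
j=7: u_7=31/32 ∈ [28/37, 36/37) → index 6

0 1 2 3 5 5 6 6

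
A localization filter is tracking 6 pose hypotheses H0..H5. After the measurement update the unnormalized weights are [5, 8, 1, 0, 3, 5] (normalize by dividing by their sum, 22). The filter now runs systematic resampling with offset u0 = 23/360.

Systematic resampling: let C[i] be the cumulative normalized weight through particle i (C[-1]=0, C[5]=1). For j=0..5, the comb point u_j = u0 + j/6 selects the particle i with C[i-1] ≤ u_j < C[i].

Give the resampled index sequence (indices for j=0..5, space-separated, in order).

0 1 1 1 4 5

C = [5/22, 13/22, 7/11, 7/11, 17/22, 1]
j=0: u_0=23/360 ∈ [0, 5/22) → index 0
j=1: u_1=83/360 ∈ [5/22, 13/22) → index 1
j=2: u_2=143/360 ∈ [5/22, 13/22) → index 1
j=3: u_3=203/360 ∈ [5/22, 13/22) → index 1
j=4: u_4=263/360 ∈ [7/11, 17/22) → index 4
j=5: u_5=323/360 ∈ [17/22, 1) → index 5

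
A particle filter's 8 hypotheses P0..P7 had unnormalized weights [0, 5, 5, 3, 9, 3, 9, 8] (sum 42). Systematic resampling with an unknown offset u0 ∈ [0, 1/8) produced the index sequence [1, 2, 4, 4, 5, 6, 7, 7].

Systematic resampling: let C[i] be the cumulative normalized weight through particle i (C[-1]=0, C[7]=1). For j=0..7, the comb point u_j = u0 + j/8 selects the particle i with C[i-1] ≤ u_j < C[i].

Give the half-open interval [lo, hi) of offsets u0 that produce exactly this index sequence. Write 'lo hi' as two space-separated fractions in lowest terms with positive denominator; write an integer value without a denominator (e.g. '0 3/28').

C = [0, 5/42, 5/21, 13/42, 11/21, 25/42, 17/21, 1]
j=0 picked index 1: u0 ∈ [0, 5/42)
j=1 picked index 2: u0 ∈ [-1/168, 19/168)
j=2 picked index 4: u0 ∈ [5/84, 23/84)
j=3 picked index 4: u0 ∈ [-11/168, 25/168)
j=4 picked index 5: u0 ∈ [1/42, 2/21)
j=5 picked index 6: u0 ∈ [-5/168, 31/168)
j=6 picked index 7: u0 ∈ [5/84, 1/4)
j=7 picked index 7: u0 ∈ [-11/168, 1/8)
intersection: [5/84, 2/21)

5/84 2/21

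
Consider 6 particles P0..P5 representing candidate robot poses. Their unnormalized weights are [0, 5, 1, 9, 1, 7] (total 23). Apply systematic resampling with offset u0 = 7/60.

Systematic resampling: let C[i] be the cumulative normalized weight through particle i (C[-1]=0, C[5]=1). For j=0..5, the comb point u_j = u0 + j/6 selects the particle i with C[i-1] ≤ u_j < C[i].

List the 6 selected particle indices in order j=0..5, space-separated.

C = [0, 5/23, 6/23, 15/23, 16/23, 1]
j=0: u_0=7/60 ∈ [0, 5/23) → index 1
j=1: u_1=17/60 ∈ [6/23, 15/23) → index 3
j=2: u_2=9/20 ∈ [6/23, 15/23) → index 3
j=3: u_3=37/60 ∈ [6/23, 15/23) → index 3
j=4: u_4=47/60 ∈ [16/23, 1) → index 5
j=5: u_5=19/20 ∈ [16/23, 1) → index 5

1 3 3 3 5 5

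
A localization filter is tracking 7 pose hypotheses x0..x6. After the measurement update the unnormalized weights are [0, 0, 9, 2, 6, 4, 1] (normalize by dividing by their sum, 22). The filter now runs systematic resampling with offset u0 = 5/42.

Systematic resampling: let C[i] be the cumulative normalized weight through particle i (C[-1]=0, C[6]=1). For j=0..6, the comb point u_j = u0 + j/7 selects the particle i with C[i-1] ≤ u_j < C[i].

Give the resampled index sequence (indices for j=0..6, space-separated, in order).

C = [0, 0, 9/22, 1/2, 17/22, 21/22, 1]
j=0: u_0=5/42 ∈ [0, 9/22) → index 2
j=1: u_1=11/42 ∈ [0, 9/22) → index 2
j=2: u_2=17/42 ∈ [0, 9/22) → index 2
j=3: u_3=23/42 ∈ [1/2, 17/22) → index 4
j=4: u_4=29/42 ∈ [1/2, 17/22) → index 4
j=5: u_5=5/6 ∈ [17/22, 21/22) → index 5
j=6: u_6=41/42 ∈ [21/22, 1) → index 6

2 2 2 4 4 5 6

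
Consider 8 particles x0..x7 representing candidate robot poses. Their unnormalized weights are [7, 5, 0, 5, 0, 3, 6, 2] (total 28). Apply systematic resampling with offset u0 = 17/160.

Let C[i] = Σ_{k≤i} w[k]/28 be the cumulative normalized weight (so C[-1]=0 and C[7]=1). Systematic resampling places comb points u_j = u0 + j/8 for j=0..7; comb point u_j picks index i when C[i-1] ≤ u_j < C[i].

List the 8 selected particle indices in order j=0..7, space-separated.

C = [1/4, 3/7, 3/7, 17/28, 17/28, 5/7, 13/14, 1]
j=0: u_0=17/160 ∈ [0, 1/4) → index 0
j=1: u_1=37/160 ∈ [0, 1/4) → index 0
j=2: u_2=57/160 ∈ [1/4, 3/7) → index 1
j=3: u_3=77/160 ∈ [3/7, 17/28) → index 3
j=4: u_4=97/160 ∈ [3/7, 17/28) → index 3
j=5: u_5=117/160 ∈ [5/7, 13/14) → index 6
j=6: u_6=137/160 ∈ [5/7, 13/14) → index 6
j=7: u_7=157/160 ∈ [13/14, 1) → index 7

0 0 1 3 3 6 6 7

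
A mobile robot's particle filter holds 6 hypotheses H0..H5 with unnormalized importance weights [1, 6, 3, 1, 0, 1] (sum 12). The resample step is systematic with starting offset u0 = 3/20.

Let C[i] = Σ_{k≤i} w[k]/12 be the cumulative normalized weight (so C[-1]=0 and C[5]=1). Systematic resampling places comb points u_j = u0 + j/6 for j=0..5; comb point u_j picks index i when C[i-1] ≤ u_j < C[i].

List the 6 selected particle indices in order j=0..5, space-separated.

1 1 1 2 2 5

C = [1/12, 7/12, 5/6, 11/12, 11/12, 1]
j=0: u_0=3/20 ∈ [1/12, 7/12) → index 1
j=1: u_1=19/60 ∈ [1/12, 7/12) → index 1
j=2: u_2=29/60 ∈ [1/12, 7/12) → index 1
j=3: u_3=13/20 ∈ [7/12, 5/6) → index 2
j=4: u_4=49/60 ∈ [7/12, 5/6) → index 2
j=5: u_5=59/60 ∈ [11/12, 1) → index 5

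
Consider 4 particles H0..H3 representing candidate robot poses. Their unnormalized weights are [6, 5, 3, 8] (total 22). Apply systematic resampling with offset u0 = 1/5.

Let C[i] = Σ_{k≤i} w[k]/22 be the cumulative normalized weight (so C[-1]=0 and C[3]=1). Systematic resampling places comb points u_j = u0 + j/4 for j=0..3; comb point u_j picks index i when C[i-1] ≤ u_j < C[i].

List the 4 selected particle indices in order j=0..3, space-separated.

0 1 3 3

C = [3/11, 1/2, 7/11, 1]
j=0: u_0=1/5 ∈ [0, 3/11) → index 0
j=1: u_1=9/20 ∈ [3/11, 1/2) → index 1
j=2: u_2=7/10 ∈ [7/11, 1) → index 3
j=3: u_3=19/20 ∈ [7/11, 1) → index 3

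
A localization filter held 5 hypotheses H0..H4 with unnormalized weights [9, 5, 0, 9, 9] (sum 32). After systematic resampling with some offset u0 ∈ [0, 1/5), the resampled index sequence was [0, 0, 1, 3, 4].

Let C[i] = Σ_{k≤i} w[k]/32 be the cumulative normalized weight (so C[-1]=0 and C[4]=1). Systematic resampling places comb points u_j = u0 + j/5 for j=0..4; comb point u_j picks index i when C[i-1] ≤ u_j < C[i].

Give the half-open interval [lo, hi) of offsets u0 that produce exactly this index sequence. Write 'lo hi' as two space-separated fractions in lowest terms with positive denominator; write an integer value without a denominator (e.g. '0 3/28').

C = [9/32, 7/16, 7/16, 23/32, 1]
j=0 picked index 0: u0 ∈ [0, 9/32)
j=1 picked index 0: u0 ∈ [-1/5, 13/160)
j=2 picked index 1: u0 ∈ [-19/160, 3/80)
j=3 picked index 3: u0 ∈ [-13/80, 19/160)
j=4 picked index 4: u0 ∈ [-13/160, 1/5)
intersection: [0, 3/80)

0 3/80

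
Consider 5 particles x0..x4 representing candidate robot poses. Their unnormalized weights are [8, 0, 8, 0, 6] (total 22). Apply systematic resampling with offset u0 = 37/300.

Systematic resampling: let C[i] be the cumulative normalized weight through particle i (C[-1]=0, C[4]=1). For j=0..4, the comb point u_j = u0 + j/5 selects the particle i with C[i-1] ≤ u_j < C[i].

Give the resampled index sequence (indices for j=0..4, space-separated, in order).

C = [4/11, 4/11, 8/11, 8/11, 1]
j=0: u_0=37/300 ∈ [0, 4/11) → index 0
j=1: u_1=97/300 ∈ [0, 4/11) → index 0
j=2: u_2=157/300 ∈ [4/11, 8/11) → index 2
j=3: u_3=217/300 ∈ [4/11, 8/11) → index 2
j=4: u_4=277/300 ∈ [8/11, 1) → index 4

0 0 2 2 4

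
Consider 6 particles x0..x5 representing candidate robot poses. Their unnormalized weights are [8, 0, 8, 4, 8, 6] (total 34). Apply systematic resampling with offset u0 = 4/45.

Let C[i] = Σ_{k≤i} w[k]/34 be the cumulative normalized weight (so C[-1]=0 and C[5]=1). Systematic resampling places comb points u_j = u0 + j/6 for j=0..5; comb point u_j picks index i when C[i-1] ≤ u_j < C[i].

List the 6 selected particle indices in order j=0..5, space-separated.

C = [4/17, 4/17, 8/17, 10/17, 14/17, 1]
j=0: u_0=4/45 ∈ [0, 4/17) → index 0
j=1: u_1=23/90 ∈ [4/17, 8/17) → index 2
j=2: u_2=19/45 ∈ [4/17, 8/17) → index 2
j=3: u_3=53/90 ∈ [10/17, 14/17) → index 4
j=4: u_4=34/45 ∈ [10/17, 14/17) → index 4
j=5: u_5=83/90 ∈ [14/17, 1) → index 5

0 2 2 4 4 5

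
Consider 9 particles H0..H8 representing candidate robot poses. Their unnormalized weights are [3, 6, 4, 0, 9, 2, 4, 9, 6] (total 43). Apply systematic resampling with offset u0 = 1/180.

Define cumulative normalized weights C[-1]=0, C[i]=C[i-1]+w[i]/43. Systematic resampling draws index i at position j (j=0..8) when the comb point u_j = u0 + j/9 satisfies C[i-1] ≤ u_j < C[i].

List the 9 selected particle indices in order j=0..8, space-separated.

0 1 2 4 4 6 7 7 8

C = [3/43, 9/43, 13/43, 13/43, 22/43, 24/43, 28/43, 37/43, 1]
j=0: u_0=1/180 ∈ [0, 3/43) → index 0
j=1: u_1=7/60 ∈ [3/43, 9/43) → index 1
j=2: u_2=41/180 ∈ [9/43, 13/43) → index 2
j=3: u_3=61/180 ∈ [13/43, 22/43) → index 4
j=4: u_4=9/20 ∈ [13/43, 22/43) → index 4
j=5: u_5=101/180 ∈ [24/43, 28/43) → index 6
j=6: u_6=121/180 ∈ [28/43, 37/43) → index 7
j=7: u_7=47/60 ∈ [28/43, 37/43) → index 7
j=8: u_8=161/180 ∈ [37/43, 1) → index 8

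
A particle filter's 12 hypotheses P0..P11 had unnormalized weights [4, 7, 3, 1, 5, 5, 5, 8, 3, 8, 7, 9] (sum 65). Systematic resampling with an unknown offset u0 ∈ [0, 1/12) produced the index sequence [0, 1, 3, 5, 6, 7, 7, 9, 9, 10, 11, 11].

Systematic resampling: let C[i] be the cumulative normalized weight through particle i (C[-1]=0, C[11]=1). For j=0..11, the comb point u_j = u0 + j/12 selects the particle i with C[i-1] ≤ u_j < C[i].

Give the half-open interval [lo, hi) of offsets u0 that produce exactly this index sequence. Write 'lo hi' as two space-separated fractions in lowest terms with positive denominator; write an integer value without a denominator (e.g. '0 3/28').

3/52 4/65

C = [4/65, 11/65, 14/65, 3/13, 4/13, 5/13, 6/13, 38/65, 41/65, 49/65, 56/65, 1]
j=0 picked index 0: u0 ∈ [0, 4/65)
j=1 picked index 1: u0 ∈ [-17/780, 67/780)
j=2 picked index 3: u0 ∈ [19/390, 5/78)
j=3 picked index 5: u0 ∈ [3/52, 7/52)
j=4 picked index 6: u0 ∈ [2/39, 5/39)
j=5 picked index 7: u0 ∈ [7/156, 131/780)
j=6 picked index 7: u0 ∈ [-1/26, 11/130)
j=7 picked index 9: u0 ∈ [37/780, 133/780)
j=8 picked index 9: u0 ∈ [-7/195, 17/195)
j=9 picked index 10: u0 ∈ [1/260, 29/260)
j=10 picked index 11: u0 ∈ [11/390, 1/6)
j=11 picked index 11: u0 ∈ [-43/780, 1/12)
intersection: [3/52, 4/65)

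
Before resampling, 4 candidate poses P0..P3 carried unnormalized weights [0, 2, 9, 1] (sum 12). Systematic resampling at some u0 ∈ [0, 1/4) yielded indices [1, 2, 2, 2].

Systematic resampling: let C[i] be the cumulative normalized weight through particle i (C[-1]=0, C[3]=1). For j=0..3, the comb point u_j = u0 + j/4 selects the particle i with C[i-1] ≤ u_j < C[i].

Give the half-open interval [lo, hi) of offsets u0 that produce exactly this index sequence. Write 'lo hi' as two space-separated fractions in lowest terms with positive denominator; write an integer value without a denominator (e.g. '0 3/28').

0 1/6

C = [0, 1/6, 11/12, 1]
j=0 picked index 1: u0 ∈ [0, 1/6)
j=1 picked index 2: u0 ∈ [-1/12, 2/3)
j=2 picked index 2: u0 ∈ [-1/3, 5/12)
j=3 picked index 2: u0 ∈ [-7/12, 1/6)
intersection: [0, 1/6)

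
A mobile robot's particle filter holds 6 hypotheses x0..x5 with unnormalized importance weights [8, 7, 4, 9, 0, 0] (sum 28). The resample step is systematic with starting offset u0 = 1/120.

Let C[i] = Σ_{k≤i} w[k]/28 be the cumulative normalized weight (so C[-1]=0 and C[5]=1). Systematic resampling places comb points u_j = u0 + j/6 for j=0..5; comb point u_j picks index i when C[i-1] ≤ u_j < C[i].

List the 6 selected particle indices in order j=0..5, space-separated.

C = [2/7, 15/28, 19/28, 1, 1, 1]
j=0: u_0=1/120 ∈ [0, 2/7) → index 0
j=1: u_1=7/40 ∈ [0, 2/7) → index 0
j=2: u_2=41/120 ∈ [2/7, 15/28) → index 1
j=3: u_3=61/120 ∈ [2/7, 15/28) → index 1
j=4: u_4=27/40 ∈ [15/28, 19/28) → index 2
j=5: u_5=101/120 ∈ [19/28, 1) → index 3

0 0 1 1 2 3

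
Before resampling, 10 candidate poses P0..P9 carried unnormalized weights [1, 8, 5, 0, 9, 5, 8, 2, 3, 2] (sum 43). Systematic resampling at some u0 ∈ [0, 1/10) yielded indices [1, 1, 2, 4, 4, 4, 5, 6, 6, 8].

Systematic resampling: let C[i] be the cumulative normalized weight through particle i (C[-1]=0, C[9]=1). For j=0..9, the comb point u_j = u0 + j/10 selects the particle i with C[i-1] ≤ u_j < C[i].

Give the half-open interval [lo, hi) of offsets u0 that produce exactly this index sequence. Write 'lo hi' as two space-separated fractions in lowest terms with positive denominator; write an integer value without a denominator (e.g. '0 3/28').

C = [1/43, 9/43, 14/43, 14/43, 23/43, 28/43, 36/43, 38/43, 41/43, 1]
j=0 picked index 1: u0 ∈ [1/43, 9/43)
j=1 picked index 1: u0 ∈ [-33/430, 47/430)
j=2 picked index 2: u0 ∈ [2/215, 27/215)
j=3 picked index 4: u0 ∈ [11/430, 101/430)
j=4 picked index 4: u0 ∈ [-16/215, 29/215)
j=5 picked index 4: u0 ∈ [-15/86, 3/86)
j=6 picked index 5: u0 ∈ [-14/215, 11/215)
j=7 picked index 6: u0 ∈ [-21/430, 59/430)
j=8 picked index 6: u0 ∈ [-32/215, 8/215)
j=9 picked index 8: u0 ∈ [-7/430, 23/430)
intersection: [11/430, 3/86)

11/430 3/86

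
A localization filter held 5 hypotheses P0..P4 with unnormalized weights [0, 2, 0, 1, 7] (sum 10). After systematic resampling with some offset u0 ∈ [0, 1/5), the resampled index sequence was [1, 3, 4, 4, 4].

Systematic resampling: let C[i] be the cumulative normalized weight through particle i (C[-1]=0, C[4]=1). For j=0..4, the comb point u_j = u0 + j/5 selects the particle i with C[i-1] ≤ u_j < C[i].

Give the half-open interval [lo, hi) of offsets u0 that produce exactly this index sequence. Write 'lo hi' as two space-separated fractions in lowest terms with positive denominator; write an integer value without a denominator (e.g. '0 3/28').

0 1/10

C = [0, 1/5, 1/5, 3/10, 1]
j=0 picked index 1: u0 ∈ [0, 1/5)
j=1 picked index 3: u0 ∈ [0, 1/10)
j=2 picked index 4: u0 ∈ [-1/10, 3/5)
j=3 picked index 4: u0 ∈ [-3/10, 2/5)
j=4 picked index 4: u0 ∈ [-1/2, 1/5)
intersection: [0, 1/10)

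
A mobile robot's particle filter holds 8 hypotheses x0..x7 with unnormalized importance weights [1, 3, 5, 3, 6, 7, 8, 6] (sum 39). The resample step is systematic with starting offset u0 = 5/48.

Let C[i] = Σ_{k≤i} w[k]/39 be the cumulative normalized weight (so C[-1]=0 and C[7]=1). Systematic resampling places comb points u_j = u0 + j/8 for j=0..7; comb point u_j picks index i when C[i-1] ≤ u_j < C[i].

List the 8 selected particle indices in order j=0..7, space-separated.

C = [1/39, 4/39, 3/13, 4/13, 6/13, 25/39, 11/13, 1]
j=0: u_0=5/48 ∈ [4/39, 3/13) → index 2
j=1: u_1=11/48 ∈ [4/39, 3/13) → index 2
j=2: u_2=17/48 ∈ [4/13, 6/13) → index 4
j=3: u_3=23/48 ∈ [6/13, 25/39) → index 5
j=4: u_4=29/48 ∈ [6/13, 25/39) → index 5
j=5: u_5=35/48 ∈ [25/39, 11/13) → index 6
j=6: u_6=41/48 ∈ [11/13, 1) → index 7
j=7: u_7=47/48 ∈ [11/13, 1) → index 7

2 2 4 5 5 6 7 7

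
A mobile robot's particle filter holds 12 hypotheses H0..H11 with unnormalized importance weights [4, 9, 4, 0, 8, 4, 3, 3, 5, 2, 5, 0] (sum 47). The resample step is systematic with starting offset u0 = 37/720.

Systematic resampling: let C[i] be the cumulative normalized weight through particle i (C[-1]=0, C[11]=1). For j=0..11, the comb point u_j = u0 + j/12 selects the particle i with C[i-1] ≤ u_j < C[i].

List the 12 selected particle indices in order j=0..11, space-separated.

0 1 1 2 4 4 5 6 7 8 9 10

C = [4/47, 13/47, 17/47, 17/47, 25/47, 29/47, 32/47, 35/47, 40/47, 42/47, 1, 1]
j=0: u_0=37/720 ∈ [0, 4/47) → index 0
j=1: u_1=97/720 ∈ [4/47, 13/47) → index 1
j=2: u_2=157/720 ∈ [4/47, 13/47) → index 1
j=3: u_3=217/720 ∈ [13/47, 17/47) → index 2
j=4: u_4=277/720 ∈ [17/47, 25/47) → index 4
j=5: u_5=337/720 ∈ [17/47, 25/47) → index 4
j=6: u_6=397/720 ∈ [25/47, 29/47) → index 5
j=7: u_7=457/720 ∈ [29/47, 32/47) → index 6
j=8: u_8=517/720 ∈ [32/47, 35/47) → index 7
j=9: u_9=577/720 ∈ [35/47, 40/47) → index 8
j=10: u_10=637/720 ∈ [40/47, 42/47) → index 9
j=11: u_11=697/720 ∈ [42/47, 1) → index 10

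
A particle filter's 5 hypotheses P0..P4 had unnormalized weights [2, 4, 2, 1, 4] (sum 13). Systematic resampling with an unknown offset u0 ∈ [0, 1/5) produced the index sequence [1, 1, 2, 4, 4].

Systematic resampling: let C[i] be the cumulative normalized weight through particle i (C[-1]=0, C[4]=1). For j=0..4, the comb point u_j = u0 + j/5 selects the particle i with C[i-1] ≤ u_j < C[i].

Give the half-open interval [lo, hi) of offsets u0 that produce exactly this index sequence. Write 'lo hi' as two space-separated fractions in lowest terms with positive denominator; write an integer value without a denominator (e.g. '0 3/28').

2/13 1/5

C = [2/13, 6/13, 8/13, 9/13, 1]
j=0 picked index 1: u0 ∈ [2/13, 6/13)
j=1 picked index 1: u0 ∈ [-3/65, 17/65)
j=2 picked index 2: u0 ∈ [4/65, 14/65)
j=3 picked index 4: u0 ∈ [6/65, 2/5)
j=4 picked index 4: u0 ∈ [-7/65, 1/5)
intersection: [2/13, 1/5)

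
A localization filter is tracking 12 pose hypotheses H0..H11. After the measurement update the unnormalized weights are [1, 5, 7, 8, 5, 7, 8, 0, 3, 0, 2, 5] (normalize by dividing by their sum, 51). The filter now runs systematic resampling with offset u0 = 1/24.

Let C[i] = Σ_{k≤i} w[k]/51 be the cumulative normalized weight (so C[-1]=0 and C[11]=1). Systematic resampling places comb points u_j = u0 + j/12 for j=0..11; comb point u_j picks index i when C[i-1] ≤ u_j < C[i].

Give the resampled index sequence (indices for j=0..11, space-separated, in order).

1 2 2 3 3 4 5 5 6 6 10 11

C = [1/51, 2/17, 13/51, 7/17, 26/51, 11/17, 41/51, 41/51, 44/51, 44/51, 46/51, 1]
j=0: u_0=1/24 ∈ [1/51, 2/17) → index 1
j=1: u_1=1/8 ∈ [2/17, 13/51) → index 2
j=2: u_2=5/24 ∈ [2/17, 13/51) → index 2
j=3: u_3=7/24 ∈ [13/51, 7/17) → index 3
j=4: u_4=3/8 ∈ [13/51, 7/17) → index 3
j=5: u_5=11/24 ∈ [7/17, 26/51) → index 4
j=6: u_6=13/24 ∈ [26/51, 11/17) → index 5
j=7: u_7=5/8 ∈ [26/51, 11/17) → index 5
j=8: u_8=17/24 ∈ [11/17, 41/51) → index 6
j=9: u_9=19/24 ∈ [11/17, 41/51) → index 6
j=10: u_10=7/8 ∈ [44/51, 46/51) → index 10
j=11: u_11=23/24 ∈ [46/51, 1) → index 11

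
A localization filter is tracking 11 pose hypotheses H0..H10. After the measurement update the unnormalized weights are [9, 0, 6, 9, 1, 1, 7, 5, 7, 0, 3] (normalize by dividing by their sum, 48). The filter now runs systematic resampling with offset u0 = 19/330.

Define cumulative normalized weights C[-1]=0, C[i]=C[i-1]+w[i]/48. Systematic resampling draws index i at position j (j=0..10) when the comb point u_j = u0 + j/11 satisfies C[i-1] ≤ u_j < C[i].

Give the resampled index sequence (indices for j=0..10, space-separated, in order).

0 0 2 3 3 4 6 7 7 8 10

C = [3/16, 3/16, 5/16, 1/2, 25/48, 13/24, 11/16, 19/24, 15/16, 15/16, 1]
j=0: u_0=19/330 ∈ [0, 3/16) → index 0
j=1: u_1=49/330 ∈ [0, 3/16) → index 0
j=2: u_2=79/330 ∈ [3/16, 5/16) → index 2
j=3: u_3=109/330 ∈ [5/16, 1/2) → index 3
j=4: u_4=139/330 ∈ [5/16, 1/2) → index 3
j=5: u_5=169/330 ∈ [1/2, 25/48) → index 4
j=6: u_6=199/330 ∈ [13/24, 11/16) → index 6
j=7: u_7=229/330 ∈ [11/16, 19/24) → index 7
j=8: u_8=259/330 ∈ [11/16, 19/24) → index 7
j=9: u_9=289/330 ∈ [19/24, 15/16) → index 8
j=10: u_10=29/30 ∈ [15/16, 1) → index 10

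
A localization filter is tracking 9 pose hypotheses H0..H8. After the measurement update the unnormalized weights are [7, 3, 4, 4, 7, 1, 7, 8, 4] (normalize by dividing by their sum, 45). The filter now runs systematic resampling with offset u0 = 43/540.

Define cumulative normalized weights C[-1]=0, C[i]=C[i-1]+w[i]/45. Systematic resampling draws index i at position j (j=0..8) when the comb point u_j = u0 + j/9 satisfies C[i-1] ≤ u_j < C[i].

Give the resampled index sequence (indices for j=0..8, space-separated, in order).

C = [7/45, 2/9, 14/45, 2/5, 5/9, 26/45, 11/15, 41/45, 1]
j=0: u_0=43/540 ∈ [0, 7/45) → index 0
j=1: u_1=103/540 ∈ [7/45, 2/9) → index 1
j=2: u_2=163/540 ∈ [2/9, 14/45) → index 2
j=3: u_3=223/540 ∈ [2/5, 5/9) → index 4
j=4: u_4=283/540 ∈ [2/5, 5/9) → index 4
j=5: u_5=343/540 ∈ [26/45, 11/15) → index 6
j=6: u_6=403/540 ∈ [11/15, 41/45) → index 7
j=7: u_7=463/540 ∈ [11/15, 41/45) → index 7
j=8: u_8=523/540 ∈ [41/45, 1) → index 8

0 1 2 4 4 6 7 7 8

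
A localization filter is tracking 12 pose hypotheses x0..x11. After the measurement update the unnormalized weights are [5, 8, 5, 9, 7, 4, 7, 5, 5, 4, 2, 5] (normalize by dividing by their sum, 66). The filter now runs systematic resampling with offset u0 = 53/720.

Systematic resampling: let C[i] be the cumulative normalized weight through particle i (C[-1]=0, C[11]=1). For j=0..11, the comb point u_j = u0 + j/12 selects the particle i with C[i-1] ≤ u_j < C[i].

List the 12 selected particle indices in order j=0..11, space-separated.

0 1 2 3 3 4 5 6 7 8 10 11

C = [5/66, 13/66, 3/11, 9/22, 17/33, 19/33, 15/22, 25/33, 5/6, 59/66, 61/66, 1]
j=0: u_0=53/720 ∈ [0, 5/66) → index 0
j=1: u_1=113/720 ∈ [5/66, 13/66) → index 1
j=2: u_2=173/720 ∈ [13/66, 3/11) → index 2
j=3: u_3=233/720 ∈ [3/11, 9/22) → index 3
j=4: u_4=293/720 ∈ [3/11, 9/22) → index 3
j=5: u_5=353/720 ∈ [9/22, 17/33) → index 4
j=6: u_6=413/720 ∈ [17/33, 19/33) → index 5
j=7: u_7=473/720 ∈ [19/33, 15/22) → index 6
j=8: u_8=533/720 ∈ [15/22, 25/33) → index 7
j=9: u_9=593/720 ∈ [25/33, 5/6) → index 8
j=10: u_10=653/720 ∈ [59/66, 61/66) → index 10
j=11: u_11=713/720 ∈ [61/66, 1) → index 11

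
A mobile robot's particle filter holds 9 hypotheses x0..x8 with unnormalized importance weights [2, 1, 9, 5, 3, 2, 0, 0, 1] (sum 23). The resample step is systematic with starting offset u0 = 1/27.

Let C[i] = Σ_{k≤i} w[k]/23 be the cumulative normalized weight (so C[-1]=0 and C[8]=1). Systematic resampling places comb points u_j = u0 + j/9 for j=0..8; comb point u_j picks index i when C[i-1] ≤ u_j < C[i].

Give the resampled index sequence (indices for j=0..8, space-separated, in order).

0 2 2 2 2 3 3 4 5

C = [2/23, 3/23, 12/23, 17/23, 20/23, 22/23, 22/23, 22/23, 1]
j=0: u_0=1/27 ∈ [0, 2/23) → index 0
j=1: u_1=4/27 ∈ [3/23, 12/23) → index 2
j=2: u_2=7/27 ∈ [3/23, 12/23) → index 2
j=3: u_3=10/27 ∈ [3/23, 12/23) → index 2
j=4: u_4=13/27 ∈ [3/23, 12/23) → index 2
j=5: u_5=16/27 ∈ [12/23, 17/23) → index 3
j=6: u_6=19/27 ∈ [12/23, 17/23) → index 3
j=7: u_7=22/27 ∈ [17/23, 20/23) → index 4
j=8: u_8=25/27 ∈ [20/23, 22/23) → index 5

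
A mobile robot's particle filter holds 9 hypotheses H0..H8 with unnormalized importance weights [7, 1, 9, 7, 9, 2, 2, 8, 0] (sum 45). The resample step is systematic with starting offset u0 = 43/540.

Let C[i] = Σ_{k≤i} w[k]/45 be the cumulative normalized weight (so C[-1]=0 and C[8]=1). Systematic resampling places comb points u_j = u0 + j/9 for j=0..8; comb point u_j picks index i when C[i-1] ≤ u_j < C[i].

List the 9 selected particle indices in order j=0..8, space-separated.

0 2 2 3 3 4 5 7 7

C = [7/45, 8/45, 17/45, 8/15, 11/15, 7/9, 37/45, 1, 1]
j=0: u_0=43/540 ∈ [0, 7/45) → index 0
j=1: u_1=103/540 ∈ [8/45, 17/45) → index 2
j=2: u_2=163/540 ∈ [8/45, 17/45) → index 2
j=3: u_3=223/540 ∈ [17/45, 8/15) → index 3
j=4: u_4=283/540 ∈ [17/45, 8/15) → index 3
j=5: u_5=343/540 ∈ [8/15, 11/15) → index 4
j=6: u_6=403/540 ∈ [11/15, 7/9) → index 5
j=7: u_7=463/540 ∈ [37/45, 1) → index 7
j=8: u_8=523/540 ∈ [37/45, 1) → index 7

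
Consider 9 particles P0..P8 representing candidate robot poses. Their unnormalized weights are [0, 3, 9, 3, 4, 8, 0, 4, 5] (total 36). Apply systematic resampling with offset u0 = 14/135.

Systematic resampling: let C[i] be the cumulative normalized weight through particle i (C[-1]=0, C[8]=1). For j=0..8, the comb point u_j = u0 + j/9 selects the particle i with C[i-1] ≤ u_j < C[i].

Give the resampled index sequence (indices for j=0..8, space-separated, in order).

C = [0, 1/12, 1/3, 5/12, 19/36, 3/4, 3/4, 31/36, 1]
j=0: u_0=14/135 ∈ [1/12, 1/3) → index 2
j=1: u_1=29/135 ∈ [1/12, 1/3) → index 2
j=2: u_2=44/135 ∈ [1/12, 1/3) → index 2
j=3: u_3=59/135 ∈ [5/12, 19/36) → index 4
j=4: u_4=74/135 ∈ [19/36, 3/4) → index 5
j=5: u_5=89/135 ∈ [19/36, 3/4) → index 5
j=6: u_6=104/135 ∈ [3/4, 31/36) → index 7
j=7: u_7=119/135 ∈ [31/36, 1) → index 8
j=8: u_8=134/135 ∈ [31/36, 1) → index 8

2 2 2 4 5 5 7 8 8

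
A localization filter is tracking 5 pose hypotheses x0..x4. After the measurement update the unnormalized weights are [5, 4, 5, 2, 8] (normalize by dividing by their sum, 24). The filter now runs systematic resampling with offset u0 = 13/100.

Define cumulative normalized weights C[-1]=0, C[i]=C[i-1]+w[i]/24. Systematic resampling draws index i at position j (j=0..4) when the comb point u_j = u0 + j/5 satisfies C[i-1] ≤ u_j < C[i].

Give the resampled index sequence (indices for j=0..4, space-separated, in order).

0 1 2 4 4

C = [5/24, 3/8, 7/12, 2/3, 1]
j=0: u_0=13/100 ∈ [0, 5/24) → index 0
j=1: u_1=33/100 ∈ [5/24, 3/8) → index 1
j=2: u_2=53/100 ∈ [3/8, 7/12) → index 2
j=3: u_3=73/100 ∈ [2/3, 1) → index 4
j=4: u_4=93/100 ∈ [2/3, 1) → index 4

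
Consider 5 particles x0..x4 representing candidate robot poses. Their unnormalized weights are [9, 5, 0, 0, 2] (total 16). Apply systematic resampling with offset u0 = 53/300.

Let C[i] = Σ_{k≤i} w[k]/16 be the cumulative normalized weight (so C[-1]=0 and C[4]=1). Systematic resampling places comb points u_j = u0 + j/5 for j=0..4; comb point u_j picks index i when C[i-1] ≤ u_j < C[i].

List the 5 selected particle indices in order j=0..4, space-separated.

C = [9/16, 7/8, 7/8, 7/8, 1]
j=0: u_0=53/300 ∈ [0, 9/16) → index 0
j=1: u_1=113/300 ∈ [0, 9/16) → index 0
j=2: u_2=173/300 ∈ [9/16, 7/8) → index 1
j=3: u_3=233/300 ∈ [9/16, 7/8) → index 1
j=4: u_4=293/300 ∈ [7/8, 1) → index 4

0 0 1 1 4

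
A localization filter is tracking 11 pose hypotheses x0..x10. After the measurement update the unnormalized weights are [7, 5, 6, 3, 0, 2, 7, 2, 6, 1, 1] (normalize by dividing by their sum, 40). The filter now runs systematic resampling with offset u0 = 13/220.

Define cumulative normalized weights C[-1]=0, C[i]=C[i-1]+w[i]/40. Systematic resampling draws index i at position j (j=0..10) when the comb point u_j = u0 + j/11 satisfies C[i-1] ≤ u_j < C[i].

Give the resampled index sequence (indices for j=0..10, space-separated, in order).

C = [7/40, 3/10, 9/20, 21/40, 21/40, 23/40, 3/4, 4/5, 19/20, 39/40, 1]
j=0: u_0=13/220 ∈ [0, 7/40) → index 0
j=1: u_1=3/20 ∈ [0, 7/40) → index 0
j=2: u_2=53/220 ∈ [7/40, 3/10) → index 1
j=3: u_3=73/220 ∈ [3/10, 9/20) → index 2
j=4: u_4=93/220 ∈ [3/10, 9/20) → index 2
j=5: u_5=113/220 ∈ [9/20, 21/40) → index 3
j=6: u_6=133/220 ∈ [23/40, 3/4) → index 6
j=7: u_7=153/220 ∈ [23/40, 3/4) → index 6
j=8: u_8=173/220 ∈ [3/4, 4/5) → index 7
j=9: u_9=193/220 ∈ [4/5, 19/20) → index 8
j=10: u_10=213/220 ∈ [19/20, 39/40) → index 9

0 0 1 2 2 3 6 6 7 8 9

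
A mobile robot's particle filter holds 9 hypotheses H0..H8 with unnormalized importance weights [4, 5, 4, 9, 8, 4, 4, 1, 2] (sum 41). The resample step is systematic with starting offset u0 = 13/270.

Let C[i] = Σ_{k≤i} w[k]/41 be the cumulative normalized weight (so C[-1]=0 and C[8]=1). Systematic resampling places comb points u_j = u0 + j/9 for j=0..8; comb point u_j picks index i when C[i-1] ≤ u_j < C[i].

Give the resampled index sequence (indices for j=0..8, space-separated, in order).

C = [4/41, 9/41, 13/41, 22/41, 30/41, 34/41, 38/41, 39/41, 1]
j=0: u_0=13/270 ∈ [0, 4/41) → index 0
j=1: u_1=43/270 ∈ [4/41, 9/41) → index 1
j=2: u_2=73/270 ∈ [9/41, 13/41) → index 2
j=3: u_3=103/270 ∈ [13/41, 22/41) → index 3
j=4: u_4=133/270 ∈ [13/41, 22/41) → index 3
j=5: u_5=163/270 ∈ [22/41, 30/41) → index 4
j=6: u_6=193/270 ∈ [22/41, 30/41) → index 4
j=7: u_7=223/270 ∈ [30/41, 34/41) → index 5
j=8: u_8=253/270 ∈ [38/41, 39/41) → index 7

0 1 2 3 3 4 4 5 7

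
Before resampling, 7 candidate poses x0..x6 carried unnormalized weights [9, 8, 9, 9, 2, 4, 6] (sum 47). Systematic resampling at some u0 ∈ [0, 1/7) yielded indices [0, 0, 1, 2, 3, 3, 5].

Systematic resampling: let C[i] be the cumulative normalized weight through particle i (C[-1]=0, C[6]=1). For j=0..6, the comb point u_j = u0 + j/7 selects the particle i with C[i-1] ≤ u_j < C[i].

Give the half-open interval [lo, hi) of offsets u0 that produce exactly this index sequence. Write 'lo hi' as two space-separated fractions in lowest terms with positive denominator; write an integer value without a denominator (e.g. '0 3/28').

0 5/329

C = [9/47, 17/47, 26/47, 35/47, 37/47, 41/47, 1]
j=0 picked index 0: u0 ∈ [0, 9/47)
j=1 picked index 0: u0 ∈ [-1/7, 16/329)
j=2 picked index 1: u0 ∈ [-31/329, 25/329)
j=3 picked index 2: u0 ∈ [-22/329, 41/329)
j=4 picked index 3: u0 ∈ [-6/329, 57/329)
j=5 picked index 3: u0 ∈ [-53/329, 10/329)
j=6 picked index 5: u0 ∈ [-23/329, 5/329)
intersection: [0, 5/329)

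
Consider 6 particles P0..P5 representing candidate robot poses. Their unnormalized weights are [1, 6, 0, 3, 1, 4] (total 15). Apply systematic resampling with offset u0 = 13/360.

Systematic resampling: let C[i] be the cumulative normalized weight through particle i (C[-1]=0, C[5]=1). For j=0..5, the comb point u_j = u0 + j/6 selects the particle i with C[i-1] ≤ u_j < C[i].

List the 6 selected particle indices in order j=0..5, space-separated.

0 1 1 3 4 5

C = [1/15, 7/15, 7/15, 2/3, 11/15, 1]
j=0: u_0=13/360 ∈ [0, 1/15) → index 0
j=1: u_1=73/360 ∈ [1/15, 7/15) → index 1
j=2: u_2=133/360 ∈ [1/15, 7/15) → index 1
j=3: u_3=193/360 ∈ [7/15, 2/3) → index 3
j=4: u_4=253/360 ∈ [2/3, 11/15) → index 4
j=5: u_5=313/360 ∈ [11/15, 1) → index 5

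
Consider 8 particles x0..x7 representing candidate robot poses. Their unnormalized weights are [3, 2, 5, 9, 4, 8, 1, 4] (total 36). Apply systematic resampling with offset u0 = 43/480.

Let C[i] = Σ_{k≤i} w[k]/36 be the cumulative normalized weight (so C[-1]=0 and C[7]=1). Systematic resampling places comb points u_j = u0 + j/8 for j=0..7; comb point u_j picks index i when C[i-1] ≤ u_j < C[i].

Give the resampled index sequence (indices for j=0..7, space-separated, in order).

C = [1/12, 5/36, 5/18, 19/36, 23/36, 31/36, 8/9, 1]
j=0: u_0=43/480 ∈ [1/12, 5/36) → index 1
j=1: u_1=103/480 ∈ [5/36, 5/18) → index 2
j=2: u_2=163/480 ∈ [5/18, 19/36) → index 3
j=3: u_3=223/480 ∈ [5/18, 19/36) → index 3
j=4: u_4=283/480 ∈ [19/36, 23/36) → index 4
j=5: u_5=343/480 ∈ [23/36, 31/36) → index 5
j=6: u_6=403/480 ∈ [23/36, 31/36) → index 5
j=7: u_7=463/480 ∈ [8/9, 1) → index 7

1 2 3 3 4 5 5 7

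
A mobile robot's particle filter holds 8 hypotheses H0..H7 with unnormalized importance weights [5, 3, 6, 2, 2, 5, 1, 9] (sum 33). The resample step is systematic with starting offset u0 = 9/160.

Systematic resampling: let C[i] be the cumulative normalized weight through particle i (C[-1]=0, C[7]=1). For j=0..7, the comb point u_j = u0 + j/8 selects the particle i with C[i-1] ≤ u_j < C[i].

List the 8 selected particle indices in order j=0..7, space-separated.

C = [5/33, 8/33, 14/33, 16/33, 6/11, 23/33, 8/11, 1]
j=0: u_0=9/160 ∈ [0, 5/33) → index 0
j=1: u_1=29/160 ∈ [5/33, 8/33) → index 1
j=2: u_2=49/160 ∈ [8/33, 14/33) → index 2
j=3: u_3=69/160 ∈ [14/33, 16/33) → index 3
j=4: u_4=89/160 ∈ [6/11, 23/33) → index 5
j=5: u_5=109/160 ∈ [6/11, 23/33) → index 5
j=6: u_6=129/160 ∈ [8/11, 1) → index 7
j=7: u_7=149/160 ∈ [8/11, 1) → index 7

0 1 2 3 5 5 7 7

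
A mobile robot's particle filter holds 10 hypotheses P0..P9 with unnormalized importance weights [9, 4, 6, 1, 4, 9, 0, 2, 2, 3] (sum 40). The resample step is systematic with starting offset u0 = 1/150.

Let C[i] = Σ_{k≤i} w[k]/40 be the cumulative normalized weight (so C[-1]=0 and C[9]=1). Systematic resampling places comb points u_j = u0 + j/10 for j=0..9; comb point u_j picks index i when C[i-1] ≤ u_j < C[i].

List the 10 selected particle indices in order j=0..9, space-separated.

C = [9/40, 13/40, 19/40, 1/2, 3/5, 33/40, 33/40, 7/8, 37/40, 1]
j=0: u_0=1/150 ∈ [0, 9/40) → index 0
j=1: u_1=8/75 ∈ [0, 9/40) → index 0
j=2: u_2=31/150 ∈ [0, 9/40) → index 0
j=3: u_3=23/75 ∈ [9/40, 13/40) → index 1
j=4: u_4=61/150 ∈ [13/40, 19/40) → index 2
j=5: u_5=38/75 ∈ [1/2, 3/5) → index 4
j=6: u_6=91/150 ∈ [3/5, 33/40) → index 5
j=7: u_7=53/75 ∈ [3/5, 33/40) → index 5
j=8: u_8=121/150 ∈ [3/5, 33/40) → index 5
j=9: u_9=68/75 ∈ [7/8, 37/40) → index 8

0 0 0 1 2 4 5 5 5 8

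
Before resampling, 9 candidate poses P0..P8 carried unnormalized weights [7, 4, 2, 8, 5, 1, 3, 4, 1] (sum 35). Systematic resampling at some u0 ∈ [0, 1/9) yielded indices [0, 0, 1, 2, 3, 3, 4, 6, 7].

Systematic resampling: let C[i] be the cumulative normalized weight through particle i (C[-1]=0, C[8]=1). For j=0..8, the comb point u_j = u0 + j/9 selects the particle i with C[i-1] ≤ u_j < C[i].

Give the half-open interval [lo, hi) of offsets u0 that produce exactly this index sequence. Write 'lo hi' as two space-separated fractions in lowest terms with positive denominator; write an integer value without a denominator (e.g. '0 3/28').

C = [1/5, 11/35, 13/35, 3/5, 26/35, 27/35, 6/7, 34/35, 1]
j=0 picked index 0: u0 ∈ [0, 1/5)
j=1 picked index 0: u0 ∈ [-1/9, 4/45)
j=2 picked index 1: u0 ∈ [-1/45, 29/315)
j=3 picked index 2: u0 ∈ [-2/105, 4/105)
j=4 picked index 3: u0 ∈ [-23/315, 7/45)
j=5 picked index 3: u0 ∈ [-58/315, 2/45)
j=6 picked index 4: u0 ∈ [-1/15, 8/105)
j=7 picked index 6: u0 ∈ [-2/315, 5/63)
j=8 picked index 7: u0 ∈ [-2/63, 26/315)
intersection: [0, 4/105)

0 4/105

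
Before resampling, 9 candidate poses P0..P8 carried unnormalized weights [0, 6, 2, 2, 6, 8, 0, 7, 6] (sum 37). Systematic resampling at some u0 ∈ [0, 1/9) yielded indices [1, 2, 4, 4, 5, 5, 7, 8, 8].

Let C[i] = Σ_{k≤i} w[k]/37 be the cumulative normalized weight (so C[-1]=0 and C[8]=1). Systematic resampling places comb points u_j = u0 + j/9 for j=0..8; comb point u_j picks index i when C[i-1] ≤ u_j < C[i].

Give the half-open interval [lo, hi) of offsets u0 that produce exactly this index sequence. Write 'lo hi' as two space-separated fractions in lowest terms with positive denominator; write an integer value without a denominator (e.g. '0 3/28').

20/333 31/333

C = [0, 6/37, 8/37, 10/37, 16/37, 24/37, 24/37, 31/37, 1]
j=0 picked index 1: u0 ∈ [0, 6/37)
j=1 picked index 2: u0 ∈ [17/333, 35/333)
j=2 picked index 4: u0 ∈ [16/333, 70/333)
j=3 picked index 4: u0 ∈ [-7/111, 11/111)
j=4 picked index 5: u0 ∈ [-4/333, 68/333)
j=5 picked index 5: u0 ∈ [-41/333, 31/333)
j=6 picked index 7: u0 ∈ [-2/111, 19/111)
j=7 picked index 8: u0 ∈ [20/333, 2/9)
j=8 picked index 8: u0 ∈ [-17/333, 1/9)
intersection: [20/333, 31/333)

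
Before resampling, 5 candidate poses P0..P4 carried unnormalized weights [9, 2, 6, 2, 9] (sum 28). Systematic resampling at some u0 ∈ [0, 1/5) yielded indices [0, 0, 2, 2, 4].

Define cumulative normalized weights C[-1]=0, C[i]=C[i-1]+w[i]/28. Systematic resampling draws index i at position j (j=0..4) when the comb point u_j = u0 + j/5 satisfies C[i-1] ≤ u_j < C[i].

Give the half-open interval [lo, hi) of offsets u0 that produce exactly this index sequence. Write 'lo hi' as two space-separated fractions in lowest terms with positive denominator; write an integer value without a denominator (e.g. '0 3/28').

0 1/140

C = [9/28, 11/28, 17/28, 19/28, 1]
j=0 picked index 0: u0 ∈ [0, 9/28)
j=1 picked index 0: u0 ∈ [-1/5, 17/140)
j=2 picked index 2: u0 ∈ [-1/140, 29/140)
j=3 picked index 2: u0 ∈ [-29/140, 1/140)
j=4 picked index 4: u0 ∈ [-17/140, 1/5)
intersection: [0, 1/140)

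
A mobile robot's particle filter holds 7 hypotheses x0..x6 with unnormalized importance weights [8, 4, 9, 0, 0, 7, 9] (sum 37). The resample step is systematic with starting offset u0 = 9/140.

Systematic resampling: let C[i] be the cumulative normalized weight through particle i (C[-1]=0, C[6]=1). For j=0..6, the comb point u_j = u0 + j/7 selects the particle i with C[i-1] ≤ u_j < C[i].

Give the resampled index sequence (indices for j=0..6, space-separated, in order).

C = [8/37, 12/37, 21/37, 21/37, 21/37, 28/37, 1]
j=0: u_0=9/140 ∈ [0, 8/37) → index 0
j=1: u_1=29/140 ∈ [0, 8/37) → index 0
j=2: u_2=7/20 ∈ [12/37, 21/37) → index 2
j=3: u_3=69/140 ∈ [12/37, 21/37) → index 2
j=4: u_4=89/140 ∈ [21/37, 28/37) → index 5
j=5: u_5=109/140 ∈ [28/37, 1) → index 6
j=6: u_6=129/140 ∈ [28/37, 1) → index 6

0 0 2 2 5 6 6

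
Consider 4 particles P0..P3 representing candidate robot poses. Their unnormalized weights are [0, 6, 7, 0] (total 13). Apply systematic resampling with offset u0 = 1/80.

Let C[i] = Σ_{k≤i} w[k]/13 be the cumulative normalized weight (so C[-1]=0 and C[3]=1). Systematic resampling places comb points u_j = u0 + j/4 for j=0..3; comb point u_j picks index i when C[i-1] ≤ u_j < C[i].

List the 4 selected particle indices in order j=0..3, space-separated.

C = [0, 6/13, 1, 1]
j=0: u_0=1/80 ∈ [0, 6/13) → index 1
j=1: u_1=21/80 ∈ [0, 6/13) → index 1
j=2: u_2=41/80 ∈ [6/13, 1) → index 2
j=3: u_3=61/80 ∈ [6/13, 1) → index 2

1 1 2 2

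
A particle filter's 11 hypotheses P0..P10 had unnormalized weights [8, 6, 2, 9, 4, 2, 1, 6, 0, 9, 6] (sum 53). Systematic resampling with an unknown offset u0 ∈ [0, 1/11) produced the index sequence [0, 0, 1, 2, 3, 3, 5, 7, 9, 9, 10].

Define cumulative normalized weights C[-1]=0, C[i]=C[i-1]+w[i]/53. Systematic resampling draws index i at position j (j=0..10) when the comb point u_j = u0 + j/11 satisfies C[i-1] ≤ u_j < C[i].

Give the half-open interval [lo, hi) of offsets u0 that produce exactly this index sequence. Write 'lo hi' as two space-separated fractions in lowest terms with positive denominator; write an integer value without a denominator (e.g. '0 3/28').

1/583 10/583

C = [8/53, 14/53, 16/53, 25/53, 29/53, 31/53, 32/53, 38/53, 38/53, 47/53, 1]
j=0 picked index 0: u0 ∈ [0, 8/53)
j=1 picked index 0: u0 ∈ [-1/11, 35/583)
j=2 picked index 1: u0 ∈ [-18/583, 48/583)
j=3 picked index 2: u0 ∈ [-5/583, 17/583)
j=4 picked index 3: u0 ∈ [-36/583, 63/583)
j=5 picked index 3: u0 ∈ [-89/583, 10/583)
j=6 picked index 5: u0 ∈ [1/583, 23/583)
j=7 picked index 7: u0 ∈ [-19/583, 47/583)
j=8 picked index 9: u0 ∈ [-6/583, 93/583)
j=9 picked index 9: u0 ∈ [-59/583, 40/583)
j=10 picked index 10: u0 ∈ [-13/583, 1/11)
intersection: [1/583, 10/583)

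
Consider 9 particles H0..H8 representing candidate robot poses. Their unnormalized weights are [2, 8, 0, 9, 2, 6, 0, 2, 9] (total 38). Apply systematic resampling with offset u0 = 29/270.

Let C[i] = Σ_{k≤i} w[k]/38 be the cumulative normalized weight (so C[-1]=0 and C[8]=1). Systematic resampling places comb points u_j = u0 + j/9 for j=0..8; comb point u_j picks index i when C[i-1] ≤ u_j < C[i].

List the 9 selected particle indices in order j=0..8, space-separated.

1 1 3 3 4 5 8 8 8

C = [1/19, 5/19, 5/19, 1/2, 21/38, 27/38, 27/38, 29/38, 1]
j=0: u_0=29/270 ∈ [1/19, 5/19) → index 1
j=1: u_1=59/270 ∈ [1/19, 5/19) → index 1
j=2: u_2=89/270 ∈ [5/19, 1/2) → index 3
j=3: u_3=119/270 ∈ [5/19, 1/2) → index 3
j=4: u_4=149/270 ∈ [1/2, 21/38) → index 4
j=5: u_5=179/270 ∈ [21/38, 27/38) → index 5
j=6: u_6=209/270 ∈ [29/38, 1) → index 8
j=7: u_7=239/270 ∈ [29/38, 1) → index 8
j=8: u_8=269/270 ∈ [29/38, 1) → index 8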